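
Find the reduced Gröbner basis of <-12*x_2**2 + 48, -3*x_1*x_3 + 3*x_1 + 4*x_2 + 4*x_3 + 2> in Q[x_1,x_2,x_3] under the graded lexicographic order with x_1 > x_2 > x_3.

f_1 = -12*x_2**2 + 48, LT = x_2**2.
f_2 = -3*x_1*x_3 + 3*x_1 + 4*x_2 + 4*x_3 + 2, LT = x_1*x_3.

The S-polynomials (S(f_1,f_2)) all reduce to 0 modulo the current basis, so we have a Gröbner basis.

G = {x_1*x_3 - x_1 - 4/3*x_2 - 4/3*x_3 - 2/3, x_2**2 - 4}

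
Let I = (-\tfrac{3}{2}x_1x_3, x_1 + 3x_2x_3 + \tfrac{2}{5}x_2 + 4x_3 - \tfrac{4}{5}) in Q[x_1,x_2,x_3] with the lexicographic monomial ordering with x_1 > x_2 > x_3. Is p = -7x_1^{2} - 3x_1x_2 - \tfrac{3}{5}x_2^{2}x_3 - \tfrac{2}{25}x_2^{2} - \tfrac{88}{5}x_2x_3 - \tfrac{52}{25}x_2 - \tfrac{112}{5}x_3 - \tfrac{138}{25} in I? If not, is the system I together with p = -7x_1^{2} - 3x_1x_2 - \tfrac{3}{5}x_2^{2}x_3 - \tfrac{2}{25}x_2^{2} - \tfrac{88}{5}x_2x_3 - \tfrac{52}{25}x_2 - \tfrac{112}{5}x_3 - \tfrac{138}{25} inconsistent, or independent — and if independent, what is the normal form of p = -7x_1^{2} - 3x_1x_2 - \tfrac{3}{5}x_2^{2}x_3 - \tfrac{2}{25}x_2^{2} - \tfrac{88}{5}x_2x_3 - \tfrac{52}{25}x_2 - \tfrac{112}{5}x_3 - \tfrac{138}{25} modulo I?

Adjoining -7x_1^{2} - 3x_1x_2 - \tfrac{3}{5}x_2^{2}x_3 - \tfrac{2}{25}x_2^{2} - \tfrac{88}{5}x_2x_3 - \tfrac{52}{25}x_2 - \tfrac{112}{5}x_3 - \tfrac{138}{25} makes the ideal the whole ring: the system is inconsistent.

First compute the reduced Gröbner basis of I by Buchberger's algorithm.
f_1 = -\tfrac{3}{2}x_1x_3, LT = x_1x_3.
f_2 = x_1 + 3x_2x_3 + \tfrac{2}{5}x_2 + 4x_3 - \tfrac{4}{5}, LT = x_1.

S(f_1,f_2): lcm = x_1x_3. S = -3x_2x_3^{2} - \tfrac{2}{5}x_2x_3 - 4x_3^{2} + \tfrac{4}{5}x_3.
  leading term x_2x_3^{2}: no divisor's leading term divides it; move -3x_2x_3^{2} to the remainder.
  leading term x_2x_3: no divisor's leading term divides it; move -\tfrac{2}{5}x_2x_3 to the remainder.
  leading term x_3^{2}: no divisor's leading term divides it; move -4x_3^{2} to the remainder.
  leading term x_3: no divisor's leading term divides it; move \tfrac{4}{5}x_3 to the remainder.
  remainder -3x_2x_3^{2} - \tfrac{2}{5}x_2x_3 - 4x_3^{2} + \tfrac{4}{5}x_3 ≠ 0; add h_3 = -3x_2x_3^{2} - \tfrac{2}{5}x_2x_3 - 4x_3^{2} + \tfrac{4}{5}x_3 to the basis.

The other S-polynomials (S(f_1,h_3), S(f_2,h_3)) all reduce to 0 modulo the current basis, so we have a Gröbner basis.
Inter-reduce: drop elements whose leading term is divisible by another's, tail-reduce, and make monic.
Reduced Gröbner basis: {x_1 + 3x_2x_3 + \tfrac{2}{5}x_2 + 4x_3 - \tfrac{4}{5}, x_2x_3^{2} + \tfrac{2}{15}x_2x_3 + \tfrac{4}{3}x_3^{2} - \tfrac{4}{15}x_3}.
Label its elements g_1 = x_1 + 3x_2x_3 + \tfrac{2}{5}x_2 + 4x_3 - \tfrac{4}{5}, g_2 = x_2x_3^{2} + \tfrac{2}{15}x_2x_3 + \tfrac{4}{3}x_3^{2} - \tfrac{4}{15}x_3.

Reduce p = -7x_1^{2} - 3x_1x_2 - \tfrac{3}{5}x_2^{2}x_3 - \tfrac{2}{25}x_2^{2} - \tfrac{88}{5}x_2x_3 - \tfrac{52}{25}x_2 - \tfrac{112}{5}x_3 - \tfrac{138}{25} modulo G:
  leading term x_1^{2}: subtract (-7x_1)·g_1 from -7x_1^{2} - 3x_1x_2 - \tfrac{3}{5}x_2^{2}x_3 - \tfrac{2}{25}x_2^{2} - \tfrac{88}{5}x_2x_3 - \tfrac{52}{25}x_2 - \tfrac{112}{5}x_3 - \tfrac{138}{25} → 21x_1x_2x_3 - \tfrac{1}{5}x_1x_2 + 28x_1x_3 - \tfrac{28}{5}x_1 - \tfrac{3}{5}x_2^{2}x_3 - \tfrac{2}{25}x_2^{2} - \tfrac{88}{5}x_2x_3 - \tfrac{52}{25}x_2 - \tfrac{112}{5}x_3 - \tfrac{138}{25}
  leading term x_1x_2x_3: subtract (21x_2x_3)·g_1 from 21x_1x_2x_3 - \tfrac{1}{5}x_1x_2 + 28x_1x_3 - \tfrac{28}{5}x_1 - \tfrac{3}{5}x_2^{2}x_3 - \tfrac{2}{25}x_2^{2} - \tfrac{88}{5}x_2x_3 - \tfrac{52}{25}x_2 - \tfrac{112}{5}x_3 - \tfrac{138}{25} → -\tfrac{1}{5}x_1x_2 + 28x_1x_3 - \tfrac{28}{5}x_1 - 63x_2^{2}x_3^{2} - 9x_2^{2}x_3 - \tfrac{2}{25}x_2^{2} - 84x_2x_3^{2} - \tfrac{4}{5}x_2x_3 - \tfrac{52}{25}x_2 - \tfrac{112}{5}x_3 - \tfrac{138}{25}
  leading term x_1x_2: subtract (-\tfrac{1}{5}x_2)·g_1 from -\tfrac{1}{5}x_1x_2 + 28x_1x_3 - \tfrac{28}{5}x_1 - 63x_2^{2}x_3^{2} - 9x_2^{2}x_3 - \tfrac{2}{25}x_2^{2} - 84x_2x_3^{2} - \tfrac{4}{5}x_2x_3 - \tfrac{52}{25}x_2 - \tfrac{112}{5}x_3 - \tfrac{138}{25} → 28x_1x_3 - \tfrac{28}{5}x_1 - 63x_2^{2}x_3^{2} - \tfrac{42}{5}x_2^{2}x_3 - 84x_2x_3^{2} - \tfrac{56}{25}x_2 - \tfrac{112}{5}x_3 - \tfrac{138}{25}
  leading term x_1x_3: subtract (28x_3)·g_1 from 28x_1x_3 - \tfrac{28}{5}x_1 - 63x_2^{2}x_3^{2} - \tfrac{42}{5}x_2^{2}x_3 - 84x_2x_3^{2} - \tfrac{56}{25}x_2 - \tfrac{112}{5}x_3 - \tfrac{138}{25} → -\tfrac{28}{5}x_1 - 63x_2^{2}x_3^{2} - \tfrac{42}{5}x_2^{2}x_3 - 168x_2x_3^{2} - \tfrac{56}{5}x_2x_3 - \tfrac{56}{25}x_2 - 112x_3^{2} - \tfrac{138}{25}
  leading term x_1: subtract (-\tfrac{28}{5})·g_1 from -\tfrac{28}{5}x_1 - 63x_2^{2}x_3^{2} - \tfrac{42}{5}x_2^{2}x_3 - 168x_2x_3^{2} - \tfrac{56}{5}x_2x_3 - \tfrac{56}{25}x_2 - 112x_3^{2} - \tfrac{138}{25} → -63x_2^{2}x_3^{2} - \tfrac{42}{5}x_2^{2}x_3 - 168x_2x_3^{2} + \tfrac{28}{5}x_2x_3 - 112x_3^{2} + \tfrac{112}{5}x_3 - 10
  leading term x_2^{2}x_3^{2}: subtract (-63x_2)·g_2 from -63x_2^{2}x_3^{2} - \tfrac{42}{5}x_2^{2}x_3 - 168x_2x_3^{2} + \tfrac{28}{5}x_2x_3 - 112x_3^{2} + \tfrac{112}{5}x_3 - 10 → -84x_2x_3^{2} - \tfrac{56}{5}x_2x_3 - 112x_3^{2} + \tfrac{112}{5}x_3 - 10
  leading term x_2x_3^{2}: subtract (-84)·g_2 from -84x_2x_3^{2} - \tfrac{56}{5}x_2x_3 - 112x_3^{2} + \tfrac{112}{5}x_3 - 10 → -10
  leading term 1: no divisor's leading term divides it; move -10 to the remainder.
  normal form = -10.
The normal form is nonzero, so p ∉ I. Since p minus its normal form lies in I, I + (p) = I + (r) where r = -10; decide whether this ideal is the whole ring.
Here r = -10 is a nonzero constant, hence a unit: 1 ∈ I + (p), the Gröbner basis of I + (p) is {1}, and the enlarged system has no common solution — adjoining p is inconsistent.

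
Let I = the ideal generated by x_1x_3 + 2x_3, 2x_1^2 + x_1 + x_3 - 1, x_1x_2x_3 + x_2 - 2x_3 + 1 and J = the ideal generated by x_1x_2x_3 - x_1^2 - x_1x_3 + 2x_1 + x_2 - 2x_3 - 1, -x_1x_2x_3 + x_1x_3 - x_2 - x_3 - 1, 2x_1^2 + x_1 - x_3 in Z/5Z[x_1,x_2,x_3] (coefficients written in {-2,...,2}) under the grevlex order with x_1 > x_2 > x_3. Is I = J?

No, the ideals differ.

Since reduced Gröbner bases are canonical representatives of ideals under a given ordering, it suffices to compute and compare them.
Buchberger on the first generating set:
f_1 = x_1x_3 + 2x_3, LT = x_1x_3.
f_2 = 2x_1^2 + x_1 + x_3 - 1, LT = x_1^2.
f_3 = x_1x_2x_3 + x_2 - 2x_3 + 1, LT = x_1x_2x_3.

S(f_1,f_2): lcm = x_1^2x_3. S = -x_1x_3 + 2x_3^2 - 2x_3.
  reduce S modulo (f_1, f_2, f_3):
  remainder 2x_3^2 ≠ 0; add g_4 = 2x_3^2 to the basis.

S(f_1,f_3): lcm = x_1x_2x_3. S = 2x_2x_3 - x_2 + 2x_3 - 1.
  reduce S modulo (f_1, f_2, f_3, g_4):
  remainder 2x_2x_3 - x_2 + 2x_3 - 1 ≠ 0; add g_5 = 2x_2x_3 - x_2 + 2x_3 - 1 to the basis.

S(f_2,f_3): lcm = x_1^2x_2x_3. S = -2x_1x_2x_3 - 2x_2x_3^2 - x_1x_2 + 2x_1x_3 + 2x_2x_3 - x_1.
  reduce S modulo (f_1, f_2, f_3, g_4, g_5):
  remainder -x_1x_2 - x_1 - 2x_2 - 2 ≠ 0; add g_6 = -x_1x_2 - x_1 - 2x_2 - 2 to the basis.

S(f_3,g_4): lcm = x_1x_2x_3^2. S = x_2x_3 - 2x_3^2 + x_3.
  reduce S modulo (f_1, f_2, f_3, g_4, g_5, g_6):
  remainder -2x_2 - 2 ≠ 0; add g_7 = -2x_2 - 2 to the basis.

The other S-polynomials (S(f_1,g_4), S(f_2,g_4), S(f_1,g_5), S(f_2,g_5), S(f_3,g_5), S(g_4,g_5), S(f_1,g_6), S(f_2,g_6), S(f_3,g_6), S(g_4,g_6), S(g_5,g_6), S(f_1,g_7), S(f_2,g_7), S(f_3,g_7), S(g_4,g_7), S(g_5,g_7), S(g_6,g_7)) all reduce to 0 modulo the current basis, so we have a Gröbner basis.
Inter-reduce: drop elements whose leading term is divisible by another's, tail-reduce, and make monic.
Reduced Gröbner basis: {x_1^2 - 2x_1 - 2x_3 + 2, x_1x_3 + 2x_3, x_3^2, x_2 + 1}.

Buchberger on the second generating set:
h_1 = x_1x_2x_3 - x_1^2 - x_1x_3 + 2x_1 + x_2 - 2x_3 - 1, LT = x_1x_2x_3.
h_2 = -x_1x_2x_3 + x_1x_3 - x_2 - x_3 - 1, LT = x_1x_2x_3.
h_3 = 2x_1^2 + x_1 - x_3, LT = x_1^2.

S(h_1,h_2): lcm = x_1x_2x_3. S = -x_1^2 + 2x_1 + 2x_3 - 2.
  reduce S modulo (h_1, h_2, h_3):
  remainder -x_3 - 2 ≠ 0; add k_4 = -x_3 - 2 to the basis.

S(h_1,h_3): lcm = x_1^2x_2x_3. S = -x_1^3 - x_1^2x_3 + 2x_1x_2x_3 - 2x_2x_3^2 + 2x_1^2 + x_1x_2 - 2x_1x_3 - x_1.
  reduce S modulo (h_1, h_2, h_3, k_4):
  remainder x_1x_2 - x_1 ≠ 0; add k_5 = x_1x_2 - x_1 to the basis.

S(h_1,k_4): lcm = x_1x_2x_3. S = -x_1^2 - 2x_1x_2 - x_1x_3 + 2x_1 + x_2 - 2x_3 - 1.
  reduce S modulo (h_1, h_2, h_3, k_4, k_5):
  remainder x_2 - 1 ≠ 0; add k_6 = x_2 - 1 to the basis.

The other S-polynomials (S(h_2,h_3), S(h_2,k_4), S(h_3,k_4), S(h_1,k_5), S(h_2,k_5), S(h_3,k_5), S(k_4,k_5), S(h_1,k_6), S(h_2,k_6), S(h_3,k_6), S(k_4,k_6), S(k_5,k_6)) all reduce to 0 modulo the current basis, so we have a Gröbner basis.
Inter-reduce: drop elements whose leading term is divisible by another's, tail-reduce, and make monic.
Reduced Gröbner basis: {x_1^2 - 2x_1 + 1, x_2 - 1, x_3 + 2}.

The bases are distinct; the ideals are different.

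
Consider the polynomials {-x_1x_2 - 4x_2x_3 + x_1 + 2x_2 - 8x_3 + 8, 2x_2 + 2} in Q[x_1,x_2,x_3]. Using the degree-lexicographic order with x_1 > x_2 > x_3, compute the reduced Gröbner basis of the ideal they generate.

G = {x_1 - 2x_3 + 3, x_2 + 1}

f_1 = -x_1x_2 - 4x_2x_3 + x_1 + 2x_2 - 8x_3 + 8, LT = x_1x_2.
f_2 = 2x_2 + 2, LT = x_2.

S(f_1,f_2): lcm = x_1x_2. S = 4x_2x_3 - 2x_1 - 2x_2 + 8x_3 - 8.
  leading term x_2x_3: subtract (2x_3)·f_2 from 4x_2x_3 - 2x_1 - 2x_2 + 8x_3 - 8 → -2x_1 - 2x_2 + 4x_3 - 8
  leading term x_1: no divisor's leading term divides it; move -2x_1 to the remainder.
  leading term x_2: subtract (-1)·f_2 from -2x_2 + 4x_3 - 8 → 4x_3 - 6
  leading term x_3: no divisor's leading term divides it; move 4x_3 to the remainder.
  leading term 1: no divisor's leading term divides it; move -6 to the remainder.
  remainder -2x_1 + 4x_3 - 6 ≠ 0; add g_3 = -2x_1 + 4x_3 - 6 to the basis.

The other S-polynomials (S(f_1,g_3), S(f_2,g_3)) all reduce to 0 modulo the current basis, so we have a Gröbner basis.
Inter-reduce: drop elements whose leading term is divisible by another's, tail-reduce, and make monic.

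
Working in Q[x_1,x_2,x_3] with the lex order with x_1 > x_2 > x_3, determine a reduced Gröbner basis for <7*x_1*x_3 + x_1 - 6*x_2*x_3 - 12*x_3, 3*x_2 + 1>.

G = {x_1*x_3 + 1/7*x_1 - 10/7*x_3, x_2 + 1/3}

f_1 = 7*x_1*x_3 + x_1 - 6*x_2*x_3 - 12*x_3, LT = x_1*x_3.
f_2 = 3*x_2 + 1, LT = x_2.

S(f_1,f_2): leading monomials are coprime, so the S-polynomial reduces to 0 (Buchberger's first criterion).
Every S-polynomial of the final basis reduces to 0, so we have a Gröbner basis.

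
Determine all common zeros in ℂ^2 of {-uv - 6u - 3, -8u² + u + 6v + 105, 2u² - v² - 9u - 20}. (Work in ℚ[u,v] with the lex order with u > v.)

Compute a lex Gröbner basis by Buchberger's algorithm.
f_1 = -uv - 6u - 3, LT = uv.
f_2 = -8u² + u + 6v + 105, LT = u².
f_3 = 2u² - 9u - v² - 20, LT = u².

S(f_1,f_2): lcm = u²v. S = 6u² + ⅛uv + 3u + ¾v² + 105/8v.
  reduce S modulo (f_1, f_2, f_3):
  remainder 3u + ¾v² + 141/8v + 627/8 ≠ 0; add h_4 = 3u + ¾v² + 141/8v + 627/8 to the basis.

S(f_1,f_3): lcm = u²v. S = 6u² + 9/2uv + 3u + ½v³ + 10v.
  reduce S modulo (f_1, f_2, f_3, h_4):
  remainder ½v³ + 93/16v² + 4835/32v + 21525/32 ≠ 0; add h_5 = ½v³ + 93/16v² + 4835/32v + 21525/32 to the basis.

S(f_2,f_3): lcm = u². S = 35/8u + ½v² - ¾v - 25/8.
  reduce S modulo (f_1, f_2, f_3, h_4, h_5):
  remainder -19/32v² - 1693/64v - 7515/64 ≠ 0; add h_6 = -19/32v² - 1693/64v - 7515/64 to the basis.

S(f_1,h_4): lcm = uv. S = 6u - ¼v³ - 47/8v² - 209/8v + 3.
  reduce S modulo (f_1, f_2, f_3, h_4, h_5, h_6):
  remainder 64833/304v + 324165/304 ≠ 0; add h_7 = 64833/304v + 324165/304 to the basis.

The other S-polynomials (S(f_2,h_4), S(f_3,h_4), S(f_1,h_5), S(f_2,h_5), S(f_3,h_5), S(h_4,h_5), S(f_1,h_6), S(f_2,h_6), S(f_3,h_6), S(h_4,h_6), S(h_5,h_6), S(f_1,h_7), S(f_2,h_7), S(f_3,h_7), S(h_4,h_7), S(h_5,h_7), S(h_6,h_7)) all reduce to 0 modulo the current basis, so we have a Gröbner basis.
Inter-reduce: drop elements whose leading term is divisible by another's, tail-reduce, and make monic.
Reduced Gröbner basis: {u + 3, v + 5}.

A lex Gröbner basis eliminates variables successively. Here v + 5 depends only on v, with roots {-5}; lifting each root through the earlier basis elements recovers the full solutions.
  v = -5: the earlier basis element becomes u + 3 = 0, giving u = -3 — point (-3, -5).

{(-3, -5)}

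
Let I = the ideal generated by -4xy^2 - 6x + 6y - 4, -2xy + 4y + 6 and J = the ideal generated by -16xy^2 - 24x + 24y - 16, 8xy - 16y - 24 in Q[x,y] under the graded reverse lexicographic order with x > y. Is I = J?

Equality of ideals is decidable: compute both reduced Gröbner bases (unique for the ordering) and check whether they agree.
Buchberger on the first generating set:
f_1 = -4xy^2 - 6x + 6y - 4, LT = xy^2.
f_2 = -2xy + 4y + 6, LT = xy.

S(f_1,f_2): lcm = xy^2. S = 2y^2 + 3/2x + 3/2y + 1.
  reduce S modulo (f_1, f_2):
  remainder 2y^2 + 3/2x + 3/2y + 1 ≠ 0; add g_3 = 2y^2 + 3/2x + 3/2y + 1 to the basis.

S(f_1,g_3): lcm = xy^2. S = -3/4x^2 - 3/4xy + x - 3/2y + 1.
  reduce S modulo (f_1, f_2, g_3):
  remainder -3/4x^2 + x - 3y - 5/4 ≠ 0; add g_4 = -3/4x^2 + x - 3y - 5/4 to the basis.

The other S-polynomials (S(f_2,g_3), S(f_1,g_4), S(f_2,g_4), S(g_3,g_4)) all reduce to 0 modulo the current basis, so we have a Gröbner basis.
Inter-reduce: drop elements whose leading term is divisible by another's, tail-reduce, and make monic.
Reduced Gröbner basis: {x^2 - 4/3x + 4y + 5/3, xy - 2y - 3, y^2 + 3/4x + 3/4y + 1/2}.

Buchberger on the second generating set:
h_1 = -16xy^2 - 24x + 24y - 16, LT = xy^2.
h_2 = 8xy - 16y - 24, LT = xy.

S(h_1,h_2): lcm = xy^2. S = 2y^2 + 3/2x + 3/2y + 1.
  reduce S modulo (h_1, h_2):
  remainder 2y^2 + 3/2x + 3/2y + 1 ≠ 0; add k_3 = 2y^2 + 3/2x + 3/2y + 1 to the basis.

S(h_1,k_3): lcm = xy^2. S = -3/4x^2 - 3/4xy + x - 3/2y + 1.
  reduce S modulo (h_1, h_2, k_3):
  remainder -3/4x^2 + x - 3y - 5/4 ≠ 0; add k_4 = -3/4x^2 + x - 3y - 5/4 to the basis.

The other S-polynomials (S(h_2,k_3), S(h_1,k_4), S(h_2,k_4), S(k_3,k_4)) all reduce to 0 modulo the current basis, so we have a Gröbner basis.
Inter-reduce: drop elements whose leading term is divisible by another's, tail-reduce, and make monic.
Reduced Gröbner basis: {x^2 - 4/3x + 4y + 5/3, xy - 2y - 3, y^2 + 3/4x + 3/4y + 1/2}.

Same reduced basis, so the two generating sets span the same ideal.

Yes, the ideals are equal.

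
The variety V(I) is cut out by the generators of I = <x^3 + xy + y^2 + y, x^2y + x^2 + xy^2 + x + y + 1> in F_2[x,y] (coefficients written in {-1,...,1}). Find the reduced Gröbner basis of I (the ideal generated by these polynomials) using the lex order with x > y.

f_1 = x^3 + xy + y^2 + y, LT = x^3.
f_2 = x^2y + x^2 + xy^2 + x + y + 1, LT = x^2y.

S(f_1,f_2): lcm = x^3y. S = x^3 + x^2y^2 + x^2 + xy^2 + xy + x + y^3 + y^2.
  leading term x^3: subtract (1)·f_1 from x^3 + x^2y^2 + x^2 + xy^2 + xy + x + y^3 + y^2 → x^2y^2 + x^2 + xy^2 + x + y^3 + y
  leading term x^2y^2: subtract (y)·f_2 from x^2y^2 + x^2 + xy^2 + x + y^3 + y → x^2y + x^2 + xy^3 + xy^2 + xy + x + y^3 + y^2
  leading term x^2y: subtract (1)·f_2 from x^2y + x^2 + xy^3 + xy^2 + xy + x + y^3 + y^2 → xy^3 + xy + y^3 + y^2 + y + 1
  leading term xy^3: no divisor's leading term divides it; move xy^3 to the remainder.
  leading term xy: no divisor's leading term divides it; move xy to the remainder.
  leading term y^3: no divisor's leading term divides it; move y^3 to the remainder.
  leading term y^2: no divisor's leading term divides it; move y^2 to the remainder.
  leading term y: no divisor's leading term divides it; move y to the remainder.
  leading term 1: no divisor's leading term divides it; move 1 to the remainder.
  remainder xy^3 + xy + y^3 + y^2 + y + 1 ≠ 0; add g_3 = xy^3 + xy + y^3 + y^2 + y + 1 to the basis.

S(f_1,g_3): lcm = x^3y^3. S = x^3y + x^2y^3 + x^2y^2 + x^2y + x^2 + xy^4 + y^5 + y^4.
  leading term x^3y: subtract (y)·f_1 from x^3y + x^2y^3 + x^2y^2 + x^2y + x^2 + xy^4 + y^5 + y^4 → x^2y^3 + x^2y^2 + x^2y + x^2 + xy^4 + xy^2 + y^5 + y^4 + y^3 + y^2
  leading term x^2y^3: subtract (y^2)·f_2 from x^2y^3 + x^2y^2 + x^2y + x^2 + xy^4 + xy^2 + y^5 + y^4 + y^3 + y^2 → x^2y + x^2 + y^5 + y^4
  leading term x^2y: subtract (1)·f_2 from x^2y + x^2 + y^5 + y^4 → xy^2 + x + y^5 + y^4 + y + 1
  leading term xy^2: no divisor's leading term divides it; move xy^2 to the remainder.
  leading term x: no divisor's leading term divides it; move x to the remainder.
  leading term y^5: no divisor's leading term divides it; move y^5 to the remainder.
  leading term y^4: no divisor's leading term divides it; move y^4 to the remainder.
  leading term y: no divisor's leading term divides it; move y to the remainder.
  leading term 1: no divisor's leading term divides it; move 1 to the remainder.
  remainder xy^2 + x + y^5 + y^4 + y + 1 ≠ 0; add g_4 = xy^2 + x + y^5 + y^4 + y + 1 to the basis.

S(f_2,g_3): lcm = x^2y^3. S = x^2y^2 + x^2y + xy^4 + xy^3 + xy + x + y^3 + y^2.
  leading term x^2y^2: subtract (y)·f_2 from x^2y^2 + x^2y + xy^4 + xy^3 + xy + x + y^3 + y^2 → xy^4 + x + y^3 + y
  leading term xy^4: subtract (y)·g_3 from xy^4 + x + y^3 + y → xy^2 + x + y^4 + y^2
  leading term xy^2: subtract (1)·g_4 from xy^2 + x + y^4 + y^2 → y^5 + y^2 + y + 1
  leading term y^5: no divisor's leading term divides it; move y^5 to the remainder.
  leading term y^2: no divisor's leading term divides it; move y^2 to the remainder.
  leading term y: no divisor's leading term divides it; move y to the remainder.
  leading term 1: no divisor's leading term divides it; move 1 to the remainder.
  remainder y^5 + y^2 + y + 1 ≠ 0; add g_5 = y^5 + y^2 + y + 1 to the basis.

S(f_1,g_4): lcm = x^3y^2. S = x^3 + x^2y^5 + x^2y^4 + x^2y + x^2 + xy^3 + y^4 + y^3.
  leading term x^3: subtract (1)·f_1 from x^3 + x^2y^5 + x^2y^4 + x^2y + x^2 + xy^3 + y^4 + y^3 → x^2y^5 + x^2y^4 + x^2y + x^2 + xy^3 + xy + y^4 + y^3 + y^2 + y
  leading term x^2y^5: subtract (y^4)·f_2 from x^2y^5 + x^2y^4 + x^2y + x^2 + xy^3 + xy + y^4 + y^3 + y^2 + y → x^2y + x^2 + xy^6 + xy^4 + xy^3 + xy + y^5 + y^3 + y^2 + y
  leading term x^2y: subtract (1)·f_2 from x^2y + x^2 + xy^6 + xy^4 + xy^3 + xy + y^5 + y^3 + y^2 + y → xy^6 + xy^4 + xy^3 + xy^2 + xy + x + y^5 + y^3 + y^2 + 1
  leading term xy^6: subtract (y^3)·g_3 from xy^6 + xy^4 + xy^3 + xy^2 + xy + x + y^5 + y^3 + y^2 + 1 → xy^3 + xy^2 + xy + x + y^6 + y^4 + y^2 + 1
  leading term xy^3: subtract (1)·g_3 from xy^3 + xy^2 + xy + x + y^6 + y^4 + y^2 + 1 → xy^2 + x + y^6 + y^4 + y^3 + y
  leading term xy^2: subtract (1)·g_4 from xy^2 + x + y^6 + y^4 + y^3 + y → y^6 + y^5 + y^3 + 1
  leading term y^6: subtract (y)·g_5 from y^6 + y^5 + y^3 + 1 → y^5 + y^2 + y + 1
  leading term y^5: subtract (1)·g_5 from y^5 + y^2 + y + 1 → 0
  remainder 0.

S(f_2,g_4): lcm = x^2y^2. S = x^2y + x^2 + xy^5 + xy^4 + xy^3 + x + y^2 + y.
  leading term x^2y: subtract (1)·f_2 from x^2y + x^2 + xy^5 + xy^4 + xy^3 + x + y^2 + y → xy^5 + xy^4 + xy^3 + xy^2 + y^2 + 1
  leading term xy^5: subtract (y^2)·g_3 from xy^5 + xy^4 + xy^3 + xy^2 + y^2 + 1 → xy^4 + xy^2 + y^5 + y^4 + y^3 + 1
  leading term xy^4: subtract (y)·g_3 from xy^4 + xy^2 + y^5 + y^4 + y^3 + 1 → y^5 + y^2 + y + 1
  leading term y^5: subtract (1)·g_5 from y^5 + y^2 + y + 1 → 0
  remainder 0.

S(g_3,g_4): lcm = xy^3. S = y^6 + y^5 + y^3 + 1.
  leading term y^6: subtract (y)·g_5 from y^6 + y^5 + y^3 + 1 → y^5 + y^2 + y + 1
  leading term y^5: subtract (1)·g_5 from y^5 + y^2 + y + 1 → 0
  remainder 0.

S(f_1,g_5): leading monomials are coprime, so the S-polynomial reduces to 0 (Buchberger's first criterion).
S(f_2,g_5): lcm = x^2y^5. S = x^2y^4 + x^2y^2 + x^2y + x^2 + xy^6 + xy^4 + y^5 + y^4.
  leading term x^2y^4: subtract (y^3)·f_2 from x^2y^4 + x^2y^2 + x^2y + x^2 + xy^6 + xy^4 + y^5 + y^4 → x^2y^3 + x^2y^2 + x^2y + x^2 + xy^6 + xy^5 + xy^4 + xy^3 + y^5 + y^3
  leading term x^2y^3: subtract (y^2)·f_2 from x^2y^3 + x^2y^2 + x^2y + x^2 + xy^6 + xy^5 + xy^4 + xy^3 + y^5 + y^3 → x^2y + x^2 + xy^6 + xy^5 + xy^3 + xy^2 + y^5 + y^2
  leading term x^2y: subtract (1)·f_2 from x^2y + x^2 + xy^6 + xy^5 + xy^3 + xy^2 + y^5 + y^2 → xy^6 + xy^5 + xy^3 + x + y^5 + y^2 + y + 1
  leading term xy^6: subtract (y^3)·g_3 from xy^6 + xy^5 + xy^3 + x + y^5 + y^2 + y + 1 → xy^5 + xy^4 + xy^3 + x + y^6 + y^4 + y^3 + y^2 + y + 1
  leading term xy^5: subtract (y^2)·g_3 from xy^5 + xy^4 + xy^3 + x + y^6 + y^4 + y^3 + y^2 + y + 1 → xy^4 + x + y^6 + y^5 + y + 1
  leading term xy^4: subtract (y)·g_3 from xy^4 + x + y^6 + y^5 + y + 1 → xy^2 + x + y^6 + y^5 + y^4 + y^3 + y^2 + 1
  leading term xy^2: subtract (1)·g_4 from xy^2 + x + y^6 + y^5 + y^4 + y^3 + y^2 + 1 → y^6 + y^3 + y^2 + y
  leading term y^6: subtract (y)·g_5 from y^6 + y^3 + y^2 + y → 0
  remainder 0.

S(g_3,g_5): lcm = xy^5. S = xy^3 + xy^2 + xy + x + y^5 + y^4 + y^3 + y^2.
  leading term xy^3: subtract (1)·g_3 from xy^3 + xy^2 + xy + x + y^5 + y^4 + y^3 + y^2 → xy^2 + x + y^5 + y^4 + y + 1
  leading term xy^2: subtract (1)·g_4 from xy^2 + x + y^5 + y^4 + y + 1 → 0
  remainder 0.

S(g_4,g_5): lcm = xy^5. S = xy^3 + xy^2 + xy + x + y^8 + y^7 + y^4 + y^3.
  leading term xy^3: subtract (1)·g_3 from xy^3 + xy^2 + xy + x + y^8 + y^7 + y^4 + y^3 → xy^2 + x + y^8 + y^7 + y^4 + y^2 + y + 1
  leading term xy^2: subtract (1)·g_4 from xy^2 + x + y^8 + y^7 + y^4 + y^2 + y + 1 → y^8 + y^7 + y^5 + y^2
  leading term y^8: subtract (y^3)·g_5 from y^8 + y^7 + y^5 + y^2 → y^7 + y^4 + y^3 + y^2
  leading term y^7: subtract (y^2)·g_5 from y^7 + y^4 + y^3 + y^2 → 0
  remainder 0.

Every S-polynomial of the final basis reduces to 0, so we have a Gröbner basis.
Inter-reduce: drop elements whose leading term is divisible by another's, tail-reduce, and make monic.

G = {x^3 + xy + y^2 + y, x^2y + x^2 + y^4 + y^2 + y + 1, xy^2 + x + y^4 + y^2, y^5 + y^2 + y + 1}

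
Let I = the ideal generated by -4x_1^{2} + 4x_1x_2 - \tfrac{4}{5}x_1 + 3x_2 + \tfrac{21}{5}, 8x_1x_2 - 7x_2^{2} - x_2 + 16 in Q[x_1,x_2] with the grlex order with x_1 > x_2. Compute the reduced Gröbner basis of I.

G = {x_2^{3} + \tfrac{22}{5}x_2^{2} + \tfrac{128}{7}x_1 + \tfrac{243}{35}x_2 + \tfrac{208}{35}, x_1^{2} - \tfrac{7}{8}x_2^{2} + \tfrac{1}{5}x_1 - \tfrac{7}{8}x_2 + \tfrac{19}{20}, x_1x_2 - \tfrac{7}{8}x_2^{2} - \tfrac{1}{8}x_2 + 2}

f_1 = -4x_1^{2} + 4x_1x_2 - \tfrac{4}{5}x_1 + 3x_2 + \tfrac{21}{5}, LT = x_1^{2}.
f_2 = 8x_1x_2 - 7x_2^{2} - x_2 + 16, LT = x_1x_2.

S(f_1,f_2): lcm = x_1^{2}x_2. S = -\tfrac{1}{8}x_1x_2^{2} + \tfrac{13}{40}x_1x_2 - \tfrac{3}{4}x_2^{2} - 2x_1 - \tfrac{21}{20}x_2.
  reduce S modulo (f_1, f_2):
  remainder -\tfrac{7}{64}x_2^{3} - \tfrac{77}{160}x_2^{2} - 2x_1 - \tfrac{243}{320}x_2 - \tfrac{13}{20} ≠ 0; add g_3 = -\tfrac{7}{64}x_2^{3} - \tfrac{77}{160}x_2^{2} - 2x_1 - \tfrac{243}{320}x_2 - \tfrac{13}{20} to the basis.

The other S-polynomials (S(f_1,g_3), S(f_2,g_3)) all reduce to 0 modulo the current basis, so we have a Gröbner basis.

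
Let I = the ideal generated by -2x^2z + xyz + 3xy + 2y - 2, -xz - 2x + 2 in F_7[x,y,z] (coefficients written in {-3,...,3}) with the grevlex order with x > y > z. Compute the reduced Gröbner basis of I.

f_1 = -2x^2z + xyz + 3xy + 2y - 2, LT = x^2z.
f_2 = -xz - 2x + 2, LT = xz.

S(f_1,f_2): lcm = x^2z. S = 3xyz - 2x^2 + 2xy + 2x - y + 1.
  leading term xyz: subtract (-3y)·f_2 from 3xyz - 2x^2 + 2xy + 2x - y + 1 → -2x^2 + 3xy + 2x - 2y + 1
  leading term x^2: no divisor's leading term divides it; move -2x^2 to the remainder.
  leading term xy: no divisor's leading term divides it; move 3xy to the remainder.
  leading term x: no divisor's leading term divides it; move 2x to the remainder.
  leading term y: no divisor's leading term divides it; move -2y to the remainder.
  leading term 1: no divisor's leading term divides it; move 1 to the remainder.
  remainder -2x^2 + 3xy + 2x - 2y + 1 ≠ 0; add g_3 = -2x^2 + 3xy + 2x - 2y + 1 to the basis.

S(f_1,g_3): lcm = x^2z. S = xyz + 2xy + xz - yz - y - 3z + 1.
  leading term xyz: subtract (-y)·f_2 from xyz + 2xy + xz - yz - y - 3z + 1 → xz - yz + y - 3z + 1
  leading term xz: subtract (-1)·f_2 from xz - yz + y - 3z + 1 → -yz - 2x + y - 3z + 3
  leading term yz: no divisor's leading term divides it; move -yz to the remainder.
  leading term x: no divisor's leading term divides it; move -2x to the remainder.
  leading term y: no divisor's leading term divides it; move y to the remainder.
  leading term z: no divisor's leading term divides it; move -3z to the remainder.
  leading term 1: no divisor's leading term divides it; move 3 to the remainder.
  remainder -yz - 2x + y - 3z + 3 ≠ 0; add g_4 = -yz - 2x + y - 3z + 3 to the basis.

The other S-polynomials (S(f_2,g_3), S(f_1,g_4), S(f_2,g_4), S(g_3,g_4)) all reduce to 0 modulo the current basis, so we have a Gröbner basis.
Inter-reduce: drop elements whose leading term is divisible by another's, tail-reduce, and make monic.

G = {x^2 + 2xy - x + y + 3, xz + 2x - 2, yz + 2x - y + 3z - 3}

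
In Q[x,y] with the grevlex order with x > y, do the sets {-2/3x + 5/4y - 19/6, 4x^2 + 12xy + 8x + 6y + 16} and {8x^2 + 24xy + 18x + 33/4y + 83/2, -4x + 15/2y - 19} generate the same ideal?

For a fixed monomial order, each ideal has a unique reduced Gröbner basis; comparing bases decides equality.
Buchberger on the first generating set:
f_1 = -2/3x + 5/4y - 19/6, LT = x.
f_2 = 4x^2 + 12xy + 8x + 6y + 16, LT = x^2.

S(f_1,f_2): lcm = x^2. S = -39/8xy + 11/4x - 3/2y - 4.
  leading term xy: subtract (117/16y)·f_1 from -39/8xy + 11/4x - 3/2y - 4 → -585/64y^2 + 11/4x + 693/32y - 4
  leading term y^2: no divisor's leading term divides it; move -585/64y^2 to the remainder.
  leading term x: subtract (-33/8)·f_1 from 11/4x + 693/32y - 4 → 429/16y - 273/16
  leading term y: no divisor's leading term divides it; move 429/16y to the remainder.
  leading term 1: no divisor's leading term divides it; move -273/16 to the remainder.
  remainder -585/64y^2 + 429/16y - 273/16 ≠ 0; add g_3 = -585/64y^2 + 429/16y - 273/16 to the basis.

The other S-polynomials (S(f_1,g_3), S(f_2,g_3)) all reduce to 0 modulo the current basis, so we have a Gröbner basis.
Inter-reduce: drop elements whose leading term is divisible by another's, tail-reduce, and make monic.
Reduced Gröbner basis: {y^2 - 44/15y + 28/15, x - 15/8y + 19/4}.

Buchberger on the second generating set:
h_1 = 8x^2 + 24xy + 18x + 33/4y + 83/2, LT = x^2.
h_2 = -4x + 15/2y - 19, LT = x.

S(h_1,h_2): lcm = x^2. S = 39/8xy - 5/2x + 33/32y + 83/16.
  leading term xy: subtract (-39/32y)·h_2 from 39/8xy - 5/2x + 33/32y + 83/16 → 585/64y^2 - 5/2x - 177/8y + 83/16
  leading term y^2: no divisor's leading term divides it; move 585/64y^2 to the remainder.
  leading term x: subtract (5/8)·h_2 from -5/2x - 177/8y + 83/16 → -429/16y + 273/16
  leading term y: no divisor's leading term divides it; move -429/16y to the remainder.
  leading term 1: no divisor's leading term divides it; move 273/16 to the remainder.
  remainder 585/64y^2 - 429/16y + 273/16 ≠ 0; add k_3 = 585/64y^2 - 429/16y + 273/16 to the basis.

The other S-polynomials (S(h_1,k_3), S(h_2,k_3)) all reduce to 0 modulo the current basis, so we have a Gröbner basis.
Inter-reduce: drop elements whose leading term is divisible by another's, tail-reduce, and make monic.
Reduced Gröbner basis: {y^2 - 44/15y + 28/15, x - 15/8y + 19/4}.

The two bases agree; hence the ideals are identical.

Yes, the ideals are equal.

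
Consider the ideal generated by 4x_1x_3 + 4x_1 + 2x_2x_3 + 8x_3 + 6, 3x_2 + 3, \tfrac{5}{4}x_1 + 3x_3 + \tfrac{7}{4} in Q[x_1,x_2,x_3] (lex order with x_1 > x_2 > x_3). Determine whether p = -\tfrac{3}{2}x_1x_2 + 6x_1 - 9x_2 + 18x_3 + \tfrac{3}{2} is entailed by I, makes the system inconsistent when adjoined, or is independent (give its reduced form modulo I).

-\tfrac{3}{2}x_1x_2 + 6x_1 - 9x_2 + 18x_3 + \tfrac{3}{2} lies in I (it reduces to 0).

First compute the reduced Gröbner basis of I by Buchberger's algorithm.
f_1 = 4x_1x_3 + 4x_1 + 2x_2x_3 + 8x_3 + 6, LT = x_1x_3.
f_2 = 3x_2 + 3, LT = x_2.
f_3 = \tfrac{5}{4}x_1 + 3x_3 + \tfrac{7}{4}, LT = x_1.

S(f_1,f_3): lcm = x_1x_3. S = x_1 + \tfrac{1}{2}x_2x_3 - \tfrac{12}{5}x_3^{2} + \tfrac{3}{5}x_3 + \tfrac{3}{2}.
  leading term x_1: subtract (\tfrac{4}{5})·f_3 from x_1 + \tfrac{1}{2}x_2x_3 - \tfrac{12}{5}x_3^{2} + \tfrac{3}{5}x_3 + \tfrac{3}{2} → \tfrac{1}{2}x_2x_3 - \tfrac{12}{5}x_3^{2} - \tfrac{9}{5}x_3 + \tfrac{1}{10}
  leading term x_2x_3: subtract (\tfrac{1}{6}x_3)·f_2 from \tfrac{1}{2}x_2x_3 - \tfrac{12}{5}x_3^{2} - \tfrac{9}{5}x_3 + \tfrac{1}{10} → -\tfrac{12}{5}x_3^{2} - \tfrac{23}{10}x_3 + \tfrac{1}{10}
  leading term x_3^{2}: no divisor's leading term divides it; move -\tfrac{12}{5}x_3^{2} to the remainder.
  leading term x_3: no divisor's leading term divides it; move -\tfrac{23}{10}x_3 to the remainder.
  leading term 1: no divisor's leading term divides it; move \tfrac{1}{10} to the remainder.
  remainder -\tfrac{12}{5}x_3^{2} - \tfrac{23}{10}x_3 + \tfrac{1}{10} ≠ 0; add h_4 = -\tfrac{12}{5}x_3^{2} - \tfrac{23}{10}x_3 + \tfrac{1}{10} to the basis.

The other S-polynomials (S(f_1,f_2), S(f_2,f_3), S(f_1,h_4), S(f_2,h_4), S(f_3,h_4)) all reduce to 0 modulo the current basis, so we have a Gröbner basis.
Inter-reduce: drop elements whose leading term is divisible by another's, tail-reduce, and make monic.
Reduced Gröbner basis: {x_1 + \tfrac{12}{5}x_3 + \tfrac{7}{5}, x_2 + 1, x_3^{2} + \tfrac{23}{24}x_3 - \tfrac{1}{24}}.
Label its elements g_1 = x_1 + \tfrac{12}{5}x_3 + \tfrac{7}{5}, g_2 = x_2 + 1, g_3 = x_3^{2} + \tfrac{23}{24}x_3 - \tfrac{1}{24}.

Reduce p = -\tfrac{3}{2}x_1x_2 + 6x_1 - 9x_2 + 18x_3 + \tfrac{3}{2} modulo G:
  leading term x_1x_2: subtract (-\tfrac{3}{2}x_2)·g_1 from -\tfrac{3}{2}x_1x_2 + 6x_1 - 9x_2 + 18x_3 + \tfrac{3}{2} → 6x_1 + \tfrac{18}{5}x_2x_3 - \tfrac{69}{10}x_2 + 18x_3 + \tfrac{3}{2}
  leading term x_1: subtract (6)·g_1 from 6x_1 + \tfrac{18}{5}x_2x_3 - \tfrac{69}{10}x_2 + 18x_3 + \tfrac{3}{2} → \tfrac{18}{5}x_2x_3 - \tfrac{69}{10}x_2 + \tfrac{18}{5}x_3 - \tfrac{69}{10}
  leading term x_2x_3: subtract (\tfrac{18}{5}x_3)·g_2 from \tfrac{18}{5}x_2x_3 - \tfrac{69}{10}x_2 + \tfrac{18}{5}x_3 - \tfrac{69}{10} → -\tfrac{69}{10}x_2 - \tfrac{69}{10}
  leading term x_2: subtract (-\tfrac{69}{10})·g_2 from -\tfrac{69}{10}x_2 - \tfrac{69}{10} → 0
  normal form = 0.
Since the normal form is 0, p ∈ I.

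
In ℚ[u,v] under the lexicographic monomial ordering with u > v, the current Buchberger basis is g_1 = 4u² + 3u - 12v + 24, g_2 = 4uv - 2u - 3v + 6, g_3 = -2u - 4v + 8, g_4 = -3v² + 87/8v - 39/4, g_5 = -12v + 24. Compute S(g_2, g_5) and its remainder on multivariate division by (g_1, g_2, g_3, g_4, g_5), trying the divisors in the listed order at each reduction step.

S(g_2, g_5) = 3/2u - ¾v + 3/2; remainder on division = 0.

lcm(LM(g_2), LM(g_5)) = uv.
S = (lcm/LT(g_2))·g_2 − (lcm/LT(g_5))·g_5 = 3/2u - ¾v + 3/2.
Reduce S modulo (g_1, g_2, g_3, g_4, g_5) in that order:
  leading term u: subtract (-¾)·g_3 from 3/2u - ¾v + 3/2 → -15/4v + 15/2
  leading term v: subtract (5/16)·g_5 from -15/4v + 15/2 → 0
The remainder is 0, so this S-polynomial contributes no new basis element.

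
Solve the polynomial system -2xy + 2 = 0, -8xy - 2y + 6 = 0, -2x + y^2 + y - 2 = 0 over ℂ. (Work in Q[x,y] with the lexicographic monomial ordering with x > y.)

Compute a lex Gröbner basis by Buchberger's algorithm.
f_1 = -2xy + 2, LT = xy.
f_2 = -8xy - 2y + 6, LT = xy.
f_3 = -2x + y^2 + y - 2, LT = x.

S(f_1,f_2): lcm = xy. S = -1/4y - 1/4.
  leading term y: no divisor's leading term divides it; move -1/4y to the remainder.
  leading term 1: no divisor's leading term divides it; move -1/4 to the remainder.
  remainder -1/4y - 1/4 ≠ 0; add h_4 = -1/4y - 1/4 to the basis.

S(f_1,f_3): lcm = xy. S = 1/2y^3 + 1/2y^2 - y - 1.
  leading term y^3: subtract (-2y^2)·h_4 from 1/2y^3 + 1/2y^2 - y - 1 → -y - 1
  leading term y: subtract (4)·h_4 from -y - 1 → 0
  remainder 0.

S(f_2,f_3): lcm = xy. S = 1/2y^3 + 1/2y^2 - 3/4y - 3/4.
  leading term y^3: subtract (-2y^2)·h_4 from 1/2y^3 + 1/2y^2 - 3/4y - 3/4 → -3/4y - 3/4
  leading term y: subtract (3)·h_4 from -3/4y - 3/4 → 0
  remainder 0.

S(f_1,h_4): lcm = xy. S = -x - 1.
  leading term x: subtract (1/2)·f_3 from -x - 1 → -1/2y^2 - 1/2y
  leading term y^2: subtract (2y)·h_4 from -1/2y^2 - 1/2y → 0
  remainder 0.

S(f_2,h_4): lcm = xy. S = -x + 1/4y - 3/4.
  leading term x: subtract (1/2)·f_3 from -x + 1/4y - 3/4 → -1/2y^2 - 1/4y + 1/4
  leading term y^2: subtract (2y)·h_4 from -1/2y^2 - 1/4y + 1/4 → 1/4y + 1/4
  leading term y: subtract (-1)·h_4 from 1/4y + 1/4 → 0
  remainder 0.

S(f_3,h_4): leading monomials are coprime, so the S-polynomial reduces to 0 (Buchberger's first criterion).
Every S-polynomial of the final basis reduces to 0, so we have a Gröbner basis.
Inter-reduce: drop elements whose leading term is divisible by another's, tail-reduce, and make monic.
Reduced Gröbner basis: {x + 1, y + 1}.

A lex Gröbner basis eliminates variables successively. Here y + 1 depends only on y, with roots {-1}; lifting each root through the earlier basis elements recovers the full solutions.
  y = -1: the earlier basis element becomes x + 1 = 0, giving x = -1 — point (-1, -1).

{(-1, -1)}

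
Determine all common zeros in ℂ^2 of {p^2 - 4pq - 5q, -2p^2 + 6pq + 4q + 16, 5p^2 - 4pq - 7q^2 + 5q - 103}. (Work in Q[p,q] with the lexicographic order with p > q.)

{(5, 1)}

Compute a lex Gröbner basis by Buchberger's algorithm.
f_1 = p^2 - 4pq - 5q, LT = p^2.
f_2 = -2p^2 + 6pq + 4q + 16, LT = p^2.
f_3 = 5p^2 - 4pq - 7q^2 + 5q - 103, LT = p^2.

S(f_1,f_2): lcm = p^2. S = -pq - 3q + 8.
  reduce S modulo (f_1, f_2, f_3):
  remainder -pq - 3q + 8 ≠ 0; add h_4 = -pq - 3q + 8 to the basis.

S(f_1,f_3): lcm = p^2. S = -16/5pq + 7/5q^2 - 6q + 103/5.
  reduce S modulo (f_1, f_2, f_3, h_4):
  remainder 7/5q^2 + 18/5q - 5 ≠ 0; add h_5 = 7/5q^2 + 18/5q - 5 to the basis.

S(f_1,h_4): lcm = p^2q. S = -4pq^2 - 3pq + 8p - 5q^2.
  reduce S modulo (f_1, f_2, f_3, h_4, h_5):
  remainder 8p - 41q + 1 ≠ 0; add h_6 = 8p - 41q + 1 to the basis.

S(h_4,h_5): lcm = pq^2. S = -18/7pq + 25/7p + 3q^2 - 8q.
  reduce S modulo (f_1, f_2, f_3, h_4, h_5, h_6):
  remainder 577/56q - 577/56 ≠ 0; add h_7 = 577/56q - 577/56 to the basis.

The other S-polynomials (S(f_2,f_3), S(f_2,h_4), S(f_3,h_4), S(f_1,h_5), S(f_2,h_5), S(f_3,h_5), S(f_1,h_6), S(f_2,h_6), S(f_3,h_6), S(h_4,h_6), S(h_5,h_6), S(f_1,h_7), S(f_2,h_7), S(f_3,h_7), S(h_4,h_7), S(h_5,h_7), S(h_6,h_7)) all reduce to 0 modulo the current basis, so we have a Gröbner basis.
Inter-reduce: drop elements whose leading term is divisible by another's, tail-reduce, and make monic.
Reduced Gröbner basis: {p - 5, q - 1}.

A lex Gröbner basis eliminates variables successively. Here q - 1 depends only on q, with roots {1}; lifting each root through the earlier basis elements recovers the full solutions.
  q = 1: the earlier basis element becomes p - 5 = 0, giving p = 5 — point (5, 1).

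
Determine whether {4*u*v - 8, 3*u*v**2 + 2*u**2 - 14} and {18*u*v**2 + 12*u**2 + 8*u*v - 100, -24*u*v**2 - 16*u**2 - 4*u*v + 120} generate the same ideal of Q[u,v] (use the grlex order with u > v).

Two ideals are equal iff their reduced Gröbner bases coincide (the reduced basis is unique for a fixed ordering).
Buchberger on the first generating set:
f_1 = 4*u*v - 8, LT = u*v.
f_2 = 3*u*v**2 + 2*u**2 - 14, LT = u*v**2.

S(f_1,f_2): lcm = u*v**2. S = -2/3*u**2 - 2*v + 14/3.
  reduce S modulo (f_1, f_2):
  remainder -2/3*u**2 - 2*v + 14/3 ≠ 0; add g_3 = -2/3*u**2 - 2*v + 14/3 to the basis.

S(f_1,g_3): lcm = u**2*v. S = -3*v**2 - 2*u + 7*v.
  reduce S modulo (f_1, f_2, g_3):
  remainder -3*v**2 - 2*u + 7*v ≠ 0; add g_4 = -3*v**2 - 2*u + 7*v to the basis.

The other S-polynomials (S(f_2,g_3), S(f_1,g_4), S(f_2,g_4), S(g_3,g_4)) all reduce to 0 modulo the current basis, so we have a Gröbner basis.
Inter-reduce: drop elements whose leading term is divisible by another's, tail-reduce, and make monic.
Reduced Gröbner basis: {u**2 + 3*v - 7, u*v - 2, v**2 + 2/3*u - 7/3*v}.

Buchberger on the second generating set:
h_1 = 18*u*v**2 + 12*u**2 + 8*u*v - 100, LT = u*v**2.
h_2 = -24*u*v**2 - 16*u**2 - 4*u*v + 120, LT = u*v**2.

S(h_1,h_2): lcm = u*v**2. S = 5/18*u*v - 5/9.
  reduce S modulo (h_1, h_2):
  remainder 5/18*u*v - 5/9 ≠ 0; add k_3 = 5/18*u*v - 5/9 to the basis.

S(h_1,k_3): lcm = u*v**2. S = 2/3*u**2 + 4/9*u*v + 2*v - 50/9.
  reduce S modulo (h_1, h_2, k_3):
  remainder 2/3*u**2 + 2*v - 14/3 ≠ 0; add k_4 = 2/3*u**2 + 2*v - 14/3 to the basis.

S(h_1,k_4): lcm = u**2*v**2. S = 2/3*u**3 + 4/9*u**2*v - 3*v**3 + 7*v**2 - 50/9*u.
  reduce S modulo (h_1, h_2, k_3, k_4):
  remainder -3*v**3 + 7*v**2 - 4 ≠ 0; add k_5 = -3*v**3 + 7*v**2 - 4 to the basis.

S(k_3,k_4): lcm = u**2*v. S = -3*v**2 - 2*u + 7*v.
  reduce S modulo (h_1, h_2, k_3, k_4, k_5):
  remainder -3*v**2 - 2*u + 7*v ≠ 0; add k_6 = -3*v**2 - 2*u + 7*v to the basis.

The other S-polynomials (S(h_2,k_3), S(h_2,k_4), S(h_1,k_5), S(h_2,k_5), S(k_3,k_5), S(k_4,k_5), S(h_1,k_6), S(h_2,k_6), S(k_3,k_6), S(k_4,k_6), S(k_5,k_6)) all reduce to 0 modulo the current basis, so we have a Gröbner basis.
Inter-reduce: drop elements whose leading term is divisible by another's, tail-reduce, and make monic.
Reduced Gröbner basis: {u**2 + 3*v - 7, u*v - 2, v**2 + 2/3*u - 7/3*v}.

The two bases agree; hence the ideals are identical.
The choice of monomial ordering does not affect the verdict — as long as both bases are computed under the same ordering, their equality decides ideal equality.

Yes, the ideals are equal.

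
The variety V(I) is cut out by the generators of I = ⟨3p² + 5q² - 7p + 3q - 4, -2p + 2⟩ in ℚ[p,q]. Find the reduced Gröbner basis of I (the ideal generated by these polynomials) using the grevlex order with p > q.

f_1 = 3p² + 5q² - 7p + 3q - 4, LT = p².
f_2 = -2p + 2, LT = p.

S(f_1,f_2): lcm = p². S = 5/3q² - 4/3p + q - 4/3.
  leading term q²: no divisor's leading term divides it; move 5/3q² to the remainder.
  leading term p: subtract (⅔)·f_2 from -4/3p + q - 4/3 → q - 8/3
  leading term q: no divisor's leading term divides it; move q to the remainder.
  leading term 1: no divisor's leading term divides it; move -8/3 to the remainder.
  remainder 5/3q² + q - 8/3 ≠ 0; add g_3 = 5/3q² + q - 8/3 to the basis.

The other S-polynomials (S(f_1,g_3), S(f_2,g_3)) all reduce to 0 modulo the current basis, so we have a Gröbner basis.
Inter-reduce: drop elements whose leading term is divisible by another's, tail-reduce, and make monic.

G = {q² + ⅗q - 8/5, p - 1}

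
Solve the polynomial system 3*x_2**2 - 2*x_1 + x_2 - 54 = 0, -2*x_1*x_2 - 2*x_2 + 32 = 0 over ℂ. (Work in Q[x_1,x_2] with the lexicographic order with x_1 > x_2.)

{(-5, -4), (-sqrt(217) - 12, 11/6 - sqrt(217)/6), (-12 + sqrt(217), 11/6 + sqrt(217)/6)}

Compute a lex Gröbner basis by Buchberger's algorithm.
f_1 = -2*x_1 + 3*x_2**2 + x_2 - 54, LT = x_1.
f_2 = -2*x_1*x_2 - 2*x_2 + 32, LT = x_1*x_2.

S(f_1,f_2): lcm = x_1*x_2. S = -3/2*x_2**3 - 1/2*x_2**2 + 26*x_2 + 16.
  reduce S modulo (f_1, f_2):
  remainder -3/2*x_2**3 - 1/2*x_2**2 + 26*x_2 + 16 ≠ 0; add h_3 = -3/2*x_2**3 - 1/2*x_2**2 + 26*x_2 + 16 to the basis.

The other S-polynomials (S(f_1,h_3), S(f_2,h_3)) all reduce to 0 modulo the current basis, so we have a Gröbner basis.
Inter-reduce: drop elements whose leading term is divisible by another's, tail-reduce, and make monic.
Reduced Gröbner basis: {x_1 - 3/2*x_2**2 - 1/2*x_2 + 27, x_2**3 + 1/3*x_2**2 - 52/3*x_2 - 32/3}.

The lex basis is triangular: the last element involves only x_2. Solving x_2**3 + 1/3*x_2**2 - 52/3*x_2 - 32/3 = 0 gives x_2 ∈ {-4, 11/6 - sqrt(217)/6, 11/6 + sqrt(217)/6}; substituting each value into the earlier elements determines the remaining variables.
  x_2 = -4: the earlier basis element becomes x_1 + 5 = 0, giving x_1 = -5 — point (-5, -4).
  x_2 = 11/6 - sqrt(217)/6: the earlier basis element becomes x_1 + 12 + sqrt(217) = 0, giving x_1 = -sqrt(217) - 12 — point (-sqrt(217) - 12, 11/6 - sqrt(217)/6).
  x_2 = 11/6 + sqrt(217)/6: the earlier basis element becomes x_1 - sqrt(217) + 12 = 0, giving x_1 = -12 + sqrt(217) — point (-12 + sqrt(217), 11/6 + sqrt(217)/6).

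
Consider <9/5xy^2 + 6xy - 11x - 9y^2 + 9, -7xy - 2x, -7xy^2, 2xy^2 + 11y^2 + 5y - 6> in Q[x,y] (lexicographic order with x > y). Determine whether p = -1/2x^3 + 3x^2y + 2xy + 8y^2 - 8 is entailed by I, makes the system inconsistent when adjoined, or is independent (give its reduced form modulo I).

-1/2x^3 + 3x^2y + 2xy + 8y^2 - 8 lies in I (it reduces to 0).

First compute the reduced Gröbner basis of I by Buchberger's algorithm.
f_1 = 9/5xy^2 + 6xy - 11x - 9y^2 + 9, LT = xy^2.
f_2 = -7xy - 2x, LT = xy.
f_3 = -7xy^2, LT = xy^2.
f_4 = 2xy^2 + 11y^2 + 5y - 6, LT = xy^2.

S(f_1,f_2): lcm = xy^2. S = 64/21xy - 55/9x - 5y^2 + 5.
  reduce S modulo (f_1, f_2, f_3, f_4):
  remainder -3079/441x - 5y^2 + 5 ≠ 0; add h_5 = -3079/441x - 5y^2 + 5 to the basis.

S(f_1,f_3): lcm = xy^2. S = 10/3xy - 55/9x - 5y^2 + 5.
  reduce S modulo (f_1, f_2, f_3, f_4, h_5):
  remainder 180/3079y^2 - 180/3079 ≠ 0; add h_6 = 180/3079y^2 - 180/3079 to the basis.

S(f_1,f_4): lcm = xy^2. S = 10/3xy - 55/9x - 21/2y^2 - 5/2y + 8.
  reduce S modulo (f_1, f_2, f_3, f_4, h_5, h_6):
  remainder -5/2y - 5/2 ≠ 0; add h_7 = -5/2y - 5/2 to the basis.

The other S-polynomials (S(f_2,f_3), S(f_2,f_4), S(f_3,f_4), S(f_1,h_5), S(f_2,h_5), S(f_3,h_5), S(f_4,h_5), S(f_1,h_6), S(f_2,h_6), S(f_3,h_6), S(f_4,h_6), S(h_5,h_6), S(f_1,h_7), S(f_2,h_7), S(f_3,h_7), S(f_4,h_7), S(h_5,h_7), S(h_6,h_7)) all reduce to 0 modulo the current basis, so we have a Gröbner basis.
Inter-reduce: drop elements whose leading term is divisible by another's, tail-reduce, and make monic.
Reduced Gröbner basis: {x, y + 1}.
Label its elements g_1 = x, g_2 = y + 1.

Reduce p = -1/2x^3 + 3x^2y + 2xy + 8y^2 - 8 modulo G:
  leading term x^3: subtract (-1/2x^2)·g_1 from -1/2x^3 + 3x^2y + 2xy + 8y^2 - 8 → 3x^2y + 2xy + 8y^2 - 8
  leading term x^2y: subtract (3xy)·g_1 from 3x^2y + 2xy + 8y^2 - 8 → 2xy + 8y^2 - 8
  leading term xy: subtract (2y)·g_1 from 2xy + 8y^2 - 8 → 8y^2 - 8
  leading term y^2: subtract (8y)·g_2 from 8y^2 - 8 → -8y - 8
  leading term y: subtract (-8)·g_2 from -8y - 8 → 0
  normal form = 0.
Since the normal form is 0, p ∈ I.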